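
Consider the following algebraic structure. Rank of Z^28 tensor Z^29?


rank(M(x)N) = rank(M)*rank(N)
28*29 = 812


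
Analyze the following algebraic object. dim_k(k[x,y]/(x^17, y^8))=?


Basis: x^i*y^j, i<17, j<8
17*8=136


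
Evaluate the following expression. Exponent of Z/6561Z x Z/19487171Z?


Exponent = lcm of the cyclic orders; pairwise coprime => product.
3^8*11^7=6561*19487171=127855328931


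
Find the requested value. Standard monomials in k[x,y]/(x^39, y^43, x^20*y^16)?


k[x,y]/I, I = (x^39, y^43, x^20*y^16)
Rect: 39x43=1677. Corner: (39-20)x(43-16)=513.
dim = 1677-513 = 1164


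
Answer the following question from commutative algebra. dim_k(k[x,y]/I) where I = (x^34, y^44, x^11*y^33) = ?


k[x,y]/I, I = (x^34, y^44, x^11*y^33)
Rect: 34x44=1496. Corner: (34-11)x(44-33)=253.
dim = 1496-253 = 1243


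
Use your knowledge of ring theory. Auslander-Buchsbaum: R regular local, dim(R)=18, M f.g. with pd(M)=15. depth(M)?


pd+depth=depth(R)=18
depth=18-15=3


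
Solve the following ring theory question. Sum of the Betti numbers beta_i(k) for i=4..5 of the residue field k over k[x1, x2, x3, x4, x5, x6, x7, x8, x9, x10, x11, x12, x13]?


Koszul resolution: beta_i(k)=C(n,i), n=13
C(13,4)=715, C(13,5)=1287
Sum=2002


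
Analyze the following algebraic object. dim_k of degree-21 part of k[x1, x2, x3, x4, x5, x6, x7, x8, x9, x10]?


C(d+n-1,n-1)=C(30,9)=14307150


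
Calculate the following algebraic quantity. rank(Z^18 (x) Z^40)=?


rank(M(x)N) = rank(M)*rank(N)
18*40 = 720


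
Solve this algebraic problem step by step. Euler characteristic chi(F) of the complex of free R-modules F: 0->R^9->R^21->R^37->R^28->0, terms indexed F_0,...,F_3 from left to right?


chi = sum (-1)^i * rank:
(-1)^0*9=9
(-1)^1*21=-21
(-1)^2*37=37
(-1)^3*28=-28
chi=-3


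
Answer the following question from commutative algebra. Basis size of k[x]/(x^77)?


Basis: 1,x,...,x^76
dim=77


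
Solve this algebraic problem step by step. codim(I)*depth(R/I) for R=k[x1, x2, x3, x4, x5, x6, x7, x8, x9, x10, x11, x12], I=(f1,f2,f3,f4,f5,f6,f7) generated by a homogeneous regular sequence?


codim=7, depth=dim(R/I)=12-7=5
Product=7*5=35


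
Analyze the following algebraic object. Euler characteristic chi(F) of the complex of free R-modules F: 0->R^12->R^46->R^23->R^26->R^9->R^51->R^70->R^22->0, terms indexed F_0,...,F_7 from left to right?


chi = sum (-1)^i * rank:
(-1)^0*12=12
(-1)^1*46=-46
(-1)^2*23=23
(-1)^3*26=-26
(-1)^4*9=9
(-1)^5*51=-51
(-1)^6*70=70
(-1)^7*22=-22
chi=-31


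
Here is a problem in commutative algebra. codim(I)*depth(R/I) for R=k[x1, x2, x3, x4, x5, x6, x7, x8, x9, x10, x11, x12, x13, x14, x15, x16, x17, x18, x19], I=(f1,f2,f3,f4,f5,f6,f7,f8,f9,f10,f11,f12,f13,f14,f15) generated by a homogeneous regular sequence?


codim=15, depth=dim(R/I)=19-15=4
Product=15*4=60


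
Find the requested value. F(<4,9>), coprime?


gcd(4,9)=1 => F=ab-a-b=4*9-4-9=36-13=23


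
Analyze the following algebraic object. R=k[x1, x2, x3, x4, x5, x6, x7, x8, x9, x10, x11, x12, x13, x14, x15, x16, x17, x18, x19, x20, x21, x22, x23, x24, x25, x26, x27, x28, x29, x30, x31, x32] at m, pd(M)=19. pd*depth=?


pd+depth=32
depth=32-19=13
pd*depth=19*13=247


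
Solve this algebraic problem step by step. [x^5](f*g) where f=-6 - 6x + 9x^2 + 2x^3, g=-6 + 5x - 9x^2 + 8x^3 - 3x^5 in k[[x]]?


[x^5] = sum a_i*b_j, i+j=5
  -6*-3=18
  9*8=72
  2*-9=-18
Sum=72


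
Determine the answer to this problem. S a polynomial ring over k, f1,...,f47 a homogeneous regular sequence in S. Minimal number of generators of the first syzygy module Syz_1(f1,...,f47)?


Regular sequence => Koszul complex is the minimal free resolution.
Syz_1 minimally generated by Koszul relations f_i*e_j - f_j*e_i (i<j): mu(Syz_1) = beta_2 = C(m,2) = m(m-1)/2
m=47
47*46/2 = 1081


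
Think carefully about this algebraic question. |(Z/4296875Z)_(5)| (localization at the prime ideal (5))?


5-primary part: 4296875=5^8*11
Size=5^8=390625


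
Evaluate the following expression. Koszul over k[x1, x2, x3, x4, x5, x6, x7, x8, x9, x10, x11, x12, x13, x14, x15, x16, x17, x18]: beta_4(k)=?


C(n,i)=C(18,4)=3060


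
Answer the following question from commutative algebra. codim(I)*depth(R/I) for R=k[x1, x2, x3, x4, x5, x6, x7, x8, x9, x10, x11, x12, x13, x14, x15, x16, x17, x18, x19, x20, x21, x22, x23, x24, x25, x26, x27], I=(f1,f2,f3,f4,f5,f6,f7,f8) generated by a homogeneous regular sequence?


codim=8, depth=dim(R/I)=27-8=19
Product=8*19=152


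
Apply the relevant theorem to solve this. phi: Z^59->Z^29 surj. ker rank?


rank(ker) = 59-29 = 30


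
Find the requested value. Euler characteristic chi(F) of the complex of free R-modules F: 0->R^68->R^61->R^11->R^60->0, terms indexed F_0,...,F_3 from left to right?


chi = sum (-1)^i * rank:
(-1)^0*68=68
(-1)^1*61=-61
(-1)^2*11=11
(-1)^3*60=-60
chi=-42


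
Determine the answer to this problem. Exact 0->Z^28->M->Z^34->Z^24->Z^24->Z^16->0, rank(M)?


Alt sum=0:
(-1)^0*28 + (-1)^1*? + (-1)^2*34 + (-1)^3*24 + (-1)^4*24 + (-1)^5*16=0
rank(M)=46


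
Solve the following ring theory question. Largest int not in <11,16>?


gcd(11,16)=1 => F=ab-a-b=11*16-11-16=176-27=149


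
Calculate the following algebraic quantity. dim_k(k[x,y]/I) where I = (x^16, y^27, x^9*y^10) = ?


k[x,y]/I, I = (x^16, y^27, x^9*y^10)
Rect: 16x27=432. Corner: (16-9)x(27-10)=119.
dim = 432-119 = 313


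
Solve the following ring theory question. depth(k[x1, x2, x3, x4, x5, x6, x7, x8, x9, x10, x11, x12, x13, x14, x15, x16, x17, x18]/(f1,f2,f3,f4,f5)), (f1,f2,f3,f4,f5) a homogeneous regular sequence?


depth(R)=18
depth(R/I)=18-5=13


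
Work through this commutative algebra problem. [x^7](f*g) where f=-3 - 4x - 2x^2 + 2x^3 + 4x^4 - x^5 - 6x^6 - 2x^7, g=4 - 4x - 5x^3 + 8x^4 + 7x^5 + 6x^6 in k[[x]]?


[x^7] = sum a_i*b_j, i+j=7
  -4*6=-24
  -2*7=-14
  2*8=16
  4*-5=-20
  -6*-4=24
  -2*4=-8
Sum=-26


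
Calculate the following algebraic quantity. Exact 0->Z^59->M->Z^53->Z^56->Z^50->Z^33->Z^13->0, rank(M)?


Alt sum=0:
(-1)^0*59 + (-1)^1*? + (-1)^2*53 + (-1)^3*56 + (-1)^4*50 + (-1)^5*33 + (-1)^6*13=0
rank(M)=86


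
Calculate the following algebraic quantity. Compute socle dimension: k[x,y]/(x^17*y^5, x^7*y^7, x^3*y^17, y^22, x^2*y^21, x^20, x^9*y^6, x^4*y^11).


Socle = ann(m) = span of standard monomials u with x*u, y*u in I (staircase corners).
Minimal generators: x^20, x^17*y^5, x^9*y^6, x^7*y^7, x^4*y^11, x^3*y^17, x^2*y^21, y^22
Corners: xy^21, x^2y^20, x^3y^16, x^6y^10, x^8y^6, x^16y^5, x^19y^4
Socle dim=7


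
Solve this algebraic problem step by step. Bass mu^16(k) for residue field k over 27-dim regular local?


C(n,i)=C(27,16)=13037895


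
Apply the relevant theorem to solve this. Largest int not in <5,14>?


gcd(5,14)=1 => F=ab-a-b=5*14-5-14=70-19=51


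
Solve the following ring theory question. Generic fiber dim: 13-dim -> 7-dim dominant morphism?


dim(fiber)=dim(X)-dim(Y)=13-7=6


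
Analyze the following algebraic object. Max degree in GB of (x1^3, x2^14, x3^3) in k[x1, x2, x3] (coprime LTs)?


Pure powers, coprime LTs => already GB.
Degrees: 3, 14, 3
Max=14


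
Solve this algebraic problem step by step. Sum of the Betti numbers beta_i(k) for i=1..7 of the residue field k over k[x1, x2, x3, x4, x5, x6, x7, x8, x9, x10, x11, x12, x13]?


Koszul resolution: beta_i(k)=C(n,i), n=13
C(13,1)=13, C(13,2)=78, C(13,3)=286, C(13,4)=715, C(13,5)=1287, C(13,6)=1716, C(13,7)=1716
Sum=5811


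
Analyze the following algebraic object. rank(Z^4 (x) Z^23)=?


rank(M(x)N) = rank(M)*rank(N)
4*23 = 92


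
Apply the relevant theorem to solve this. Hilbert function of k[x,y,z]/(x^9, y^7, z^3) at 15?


Need i<9, j<7, k<3 with i+j+k=15.
For each i, j ranges over max(0,15-i-2)..min(6,15-i):
  i=0: j in [13,6] -> 0
  i=1: j in [12,6] -> 0
  i=2: j in [11,6] -> 0
  i=3: j in [10,6] -> 0
  i=4: j in [9,6] -> 0
  i=5: j in [8,6] -> 0
  i=6: j in [7,6] -> 0
  i=7: j in [6,6] -> 1
  i=8: j in [5,6] -> 2
H(15) = 0+0+0+0+0+0+0+1+2 = 3


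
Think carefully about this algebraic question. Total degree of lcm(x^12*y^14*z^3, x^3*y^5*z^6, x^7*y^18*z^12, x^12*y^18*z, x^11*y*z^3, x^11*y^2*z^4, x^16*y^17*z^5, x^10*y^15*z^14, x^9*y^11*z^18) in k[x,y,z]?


lcm = componentwise max:
x: max(12,3,7,12,11,11,16,10,9)=16
y: max(14,5,18,18,1,2,17,15,11)=18
z: max(3,6,12,1,3,4,5,14,18)=18
Total=16+18+18=52


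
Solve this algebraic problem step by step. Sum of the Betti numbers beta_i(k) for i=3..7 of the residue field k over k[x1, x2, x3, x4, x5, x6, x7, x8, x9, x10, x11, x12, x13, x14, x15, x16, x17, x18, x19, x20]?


Koszul resolution: beta_i(k)=C(n,i), n=20
C(20,3)=1140, C(20,4)=4845, C(20,5)=15504, C(20,6)=38760, C(20,7)=77520
Sum=137769


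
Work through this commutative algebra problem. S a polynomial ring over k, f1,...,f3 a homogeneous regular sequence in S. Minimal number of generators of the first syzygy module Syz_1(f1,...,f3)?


Regular sequence => Koszul complex is the minimal free resolution.
Syz_1 minimally generated by Koszul relations f_i*e_j - f_j*e_i (i<j): mu(Syz_1) = beta_2 = C(m,2) = m(m-1)/2
m=3
3*2/2 = 3


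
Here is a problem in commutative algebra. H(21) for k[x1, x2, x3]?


C(d+n-1,n-1)=C(23,2)=253


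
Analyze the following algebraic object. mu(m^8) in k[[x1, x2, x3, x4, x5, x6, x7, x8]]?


C(n+d-1,d)=C(15,8)=6435


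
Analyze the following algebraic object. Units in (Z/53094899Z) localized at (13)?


Local ring = Z/4826809Z.
phi(4826809) = 13^5*(13-1) = 4455516


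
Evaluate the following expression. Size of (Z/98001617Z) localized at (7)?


7-primary part: 98001617=7^8*17
Size=7^8=5764801


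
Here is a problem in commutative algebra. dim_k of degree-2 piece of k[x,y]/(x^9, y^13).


k[x,y], I = (x^9, y^13), d = 2
Need i < 9 and d-i < 13.
Range: 0 <= i <= 2.
H(2) = 3


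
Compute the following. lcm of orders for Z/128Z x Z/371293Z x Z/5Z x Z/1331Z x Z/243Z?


Exponent = lcm of the cyclic orders; pairwise coprime => product.
2^7*13^5*5^1*11^3*3^5=128*371293*5*1331*243=76856581676160


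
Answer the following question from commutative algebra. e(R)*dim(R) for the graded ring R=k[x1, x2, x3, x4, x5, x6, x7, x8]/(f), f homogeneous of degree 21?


e(R)=deg(f)=21, dim(R)=8-1=7
e*dim=21*7=147


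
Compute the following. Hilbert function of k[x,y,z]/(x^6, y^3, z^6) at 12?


Need i<6, j<3, k<6 with i+j+k=12.
For each i, j ranges over max(0,12-i-5)..min(2,12-i):
  i=0: j in [7,2] -> 0
  i=1: j in [6,2] -> 0
  i=2: j in [5,2] -> 0
  i=3: j in [4,2] -> 0
  i=4: j in [3,2] -> 0
  i=5: j in [2,2] -> 1
H(12) = 0+0+0+0+0+1 = 1


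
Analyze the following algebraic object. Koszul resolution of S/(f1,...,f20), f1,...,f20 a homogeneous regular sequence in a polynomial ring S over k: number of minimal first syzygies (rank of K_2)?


Regular sequence => Koszul complex is the minimal free resolution.
Syz_1 minimally generated by Koszul relations f_i*e_j - f_j*e_i (i<j): mu(Syz_1) = beta_2 = C(m,2) = m(m-1)/2
m=20
20*19/2 = 190


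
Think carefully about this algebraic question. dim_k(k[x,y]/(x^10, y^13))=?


Basis: x^i*y^j, i<10, j<13
10*13=130


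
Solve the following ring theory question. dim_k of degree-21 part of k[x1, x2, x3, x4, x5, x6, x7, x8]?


C(d+n-1,n-1)=C(28,7)=1184040


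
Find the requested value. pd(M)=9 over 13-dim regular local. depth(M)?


pd+depth=depth(R)=13
depth=13-9=4


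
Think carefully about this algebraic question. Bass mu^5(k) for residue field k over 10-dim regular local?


C(n,i)=C(10,5)=252


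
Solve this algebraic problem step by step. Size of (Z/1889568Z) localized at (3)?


3-primary part: 1889568=3^10*32
Size=3^10=59049


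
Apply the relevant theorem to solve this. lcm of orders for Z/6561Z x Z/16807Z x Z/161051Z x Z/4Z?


Exponent = lcm of the cyclic orders; pairwise coprime => product.
3^8*7^5*11^5*2^2=6561*16807*161051*4=71036843416308


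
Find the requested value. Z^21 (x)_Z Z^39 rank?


rank(M(x)N) = rank(M)*rank(N)
21*39 = 819


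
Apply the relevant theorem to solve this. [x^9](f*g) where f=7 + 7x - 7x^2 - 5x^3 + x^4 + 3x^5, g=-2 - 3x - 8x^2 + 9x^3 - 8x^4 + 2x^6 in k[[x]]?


[x^9] = sum a_i*b_j, i+j=9
  -5*2=-10
  3*-8=-24
Sum=-34


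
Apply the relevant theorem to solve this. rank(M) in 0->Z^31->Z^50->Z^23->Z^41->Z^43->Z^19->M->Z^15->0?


Alt sum=0:
(-1)^0*31 + (-1)^1*50 + (-1)^2*23 + (-1)^3*41 + (-1)^4*43 + (-1)^5*19 + (-1)^6*? + (-1)^7*15=0
rank(M)=28


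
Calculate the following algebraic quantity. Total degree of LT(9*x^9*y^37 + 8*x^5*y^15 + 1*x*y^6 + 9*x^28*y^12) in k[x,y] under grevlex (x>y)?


LT: 9*x^9*y^37
deg_x=9, deg_y=37
Total=9+37=46


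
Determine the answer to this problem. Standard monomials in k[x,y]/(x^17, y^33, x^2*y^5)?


k[x,y]/I, I = (x^17, y^33, x^2*y^5)
Rect: 17x33=561. Corner: (17-2)x(33-5)=420.
dim = 561-420 = 141


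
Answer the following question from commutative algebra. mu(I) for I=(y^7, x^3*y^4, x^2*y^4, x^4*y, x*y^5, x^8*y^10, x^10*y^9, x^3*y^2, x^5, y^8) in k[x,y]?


Remove redundant (divisible by others).
x^10*y^9 redundant.
y^8 redundant.
x^3*y^4 redundant.
x^8*y^10 redundant.
Min: x^5, x^4*y, x^3*y^2, x^2*y^4, x*y^5, y^7
Count=6


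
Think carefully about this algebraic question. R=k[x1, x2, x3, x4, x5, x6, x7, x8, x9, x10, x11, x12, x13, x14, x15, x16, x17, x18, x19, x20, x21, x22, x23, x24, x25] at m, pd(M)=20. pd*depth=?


pd+depth=25
depth=25-20=5
pd*depth=20*5=100


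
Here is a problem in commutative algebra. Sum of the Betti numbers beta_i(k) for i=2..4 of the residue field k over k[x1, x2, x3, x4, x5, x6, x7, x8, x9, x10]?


Koszul resolution: beta_i(k)=C(n,i), n=10
C(10,2)=45, C(10,3)=120, C(10,4)=210
Sum=375


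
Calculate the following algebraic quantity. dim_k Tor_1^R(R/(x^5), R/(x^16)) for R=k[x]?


Tor_1(R/I,R/J)=(I cap J)/IJ=(x^16)/(x^21)
dim=21-16=min(5,16)=5


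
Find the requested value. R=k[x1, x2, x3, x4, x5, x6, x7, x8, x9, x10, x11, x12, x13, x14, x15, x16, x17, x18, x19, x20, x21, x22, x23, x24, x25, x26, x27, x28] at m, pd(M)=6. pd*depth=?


pd+depth=28
depth=28-6=22
pd*depth=6*22=132


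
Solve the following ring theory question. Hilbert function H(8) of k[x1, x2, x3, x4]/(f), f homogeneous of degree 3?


C(11,3)-C(8,3)=165-56=109


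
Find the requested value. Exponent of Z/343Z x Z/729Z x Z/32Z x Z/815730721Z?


Exponent = lcm of the cyclic orders; pairwise coprime => product.
7^3*3^6*2^5*13^8=343*729*32*815730721=6527072627004384


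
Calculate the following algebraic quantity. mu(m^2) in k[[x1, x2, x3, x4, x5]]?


C(n+d-1,d)=C(6,2)=15


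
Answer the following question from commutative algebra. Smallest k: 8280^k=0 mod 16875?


8280^k mod 16875:
k=1: 8280
k=2: 12150
k=3: 10125
k=4: 0
First zero at k = 4


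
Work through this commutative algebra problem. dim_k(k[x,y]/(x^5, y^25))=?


Basis: x^i*y^j, i<5, j<25
5*25=125


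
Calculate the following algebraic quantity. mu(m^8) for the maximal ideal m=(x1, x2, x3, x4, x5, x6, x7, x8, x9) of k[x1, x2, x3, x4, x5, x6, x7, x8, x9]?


Graded Nakayama: mu(m^d) = dim_k (m^d/m^(d+1)) = #degree-8 monomials in 9 vars
C(n+d-1,d)=C(16,8)=12870


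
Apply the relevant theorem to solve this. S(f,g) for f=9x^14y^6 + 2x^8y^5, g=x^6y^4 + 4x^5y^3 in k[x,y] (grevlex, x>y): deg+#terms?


LT(f)=9x^14y^6, LT(g)=x^6y^4
lcm(LM)=x^14y^6
S(f,g) (scaled by 9 to clear denominators) = 1*f - 9x^8y^2*g = -36x^13y^5 + 2x^8y^5
2 terms, deg 18.
18+2=20


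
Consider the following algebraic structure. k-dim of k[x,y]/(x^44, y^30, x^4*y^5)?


k[x,y]/I, I = (x^44, y^30, x^4*y^5)
Rect: 44x30=1320. Corner: (44-4)x(30-5)=1000.
dim = 1320-1000 = 320


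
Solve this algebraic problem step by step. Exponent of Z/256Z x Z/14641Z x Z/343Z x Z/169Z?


Exponent = lcm of the cyclic orders; pairwise coprime => product.
2^8*11^4*7^3*13^2=256*14641*343*169=217265880832


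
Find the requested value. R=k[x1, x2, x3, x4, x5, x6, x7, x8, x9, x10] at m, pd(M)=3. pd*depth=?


pd+depth=10
depth=10-3=7
pd*depth=3*7=21


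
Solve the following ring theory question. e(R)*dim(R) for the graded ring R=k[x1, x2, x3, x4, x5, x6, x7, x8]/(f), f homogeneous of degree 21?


e(R)=deg(f)=21, dim(R)=8-1=7
e*dim=21*7=147


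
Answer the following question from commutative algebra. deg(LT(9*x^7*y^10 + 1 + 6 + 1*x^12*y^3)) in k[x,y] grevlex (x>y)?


LT: 9*x^7*y^10
deg_x=7, deg_y=10
Total=7+10=17


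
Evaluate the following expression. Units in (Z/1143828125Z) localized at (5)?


Local ring = Z/78125Z.
phi(78125) = 5^6*(5-1) = 62500


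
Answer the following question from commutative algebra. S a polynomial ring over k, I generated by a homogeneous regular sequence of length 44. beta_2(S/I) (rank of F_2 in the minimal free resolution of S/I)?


Regular sequence => Koszul complex is the minimal free resolution.
Syz_1 minimally generated by Koszul relations f_i*e_j - f_j*e_i (i<j): mu(Syz_1) = beta_2 = C(m,2) = m(m-1)/2
m=44
44*43/2 = 946


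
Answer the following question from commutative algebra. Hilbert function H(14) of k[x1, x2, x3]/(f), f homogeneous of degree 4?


C(16,2)-C(12,2)=120-66=54


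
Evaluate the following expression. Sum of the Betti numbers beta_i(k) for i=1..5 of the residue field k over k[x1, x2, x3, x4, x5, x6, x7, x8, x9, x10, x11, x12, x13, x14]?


Koszul resolution: beta_i(k)=C(n,i), n=14
C(14,1)=14, C(14,2)=91, C(14,3)=364, C(14,4)=1001, C(14,5)=2002
Sum=3472


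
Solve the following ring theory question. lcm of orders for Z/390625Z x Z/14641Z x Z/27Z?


Exponent = lcm of the cyclic orders; pairwise coprime => product.
5^8*11^4*3^3=390625*14641*27=154416796875


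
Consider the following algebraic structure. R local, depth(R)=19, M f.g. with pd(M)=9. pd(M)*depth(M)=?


pd+depth=19
depth=19-9=10
pd*depth=9*10=90


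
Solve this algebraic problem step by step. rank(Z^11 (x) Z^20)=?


rank(M(x)N) = rank(M)*rank(N)
11*20 = 220


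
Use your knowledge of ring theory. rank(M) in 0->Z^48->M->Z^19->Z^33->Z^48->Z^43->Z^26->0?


Alt sum=0:
(-1)^0*48 + (-1)^1*? + (-1)^2*19 + (-1)^3*33 + (-1)^4*48 + (-1)^5*43 + (-1)^6*26=0
rank(M)=65


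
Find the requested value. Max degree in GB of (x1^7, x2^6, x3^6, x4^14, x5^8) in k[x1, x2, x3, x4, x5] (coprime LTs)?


Pure powers, coprime LTs => already GB.
Degrees: 7, 6, 6, 14, 8
Max=14


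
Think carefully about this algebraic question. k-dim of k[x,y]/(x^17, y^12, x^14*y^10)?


k[x,y]/I, I = (x^17, y^12, x^14*y^10)
Rect: 17x12=204. Corner: (17-14)x(12-10)=6.
dim = 204-6 = 198


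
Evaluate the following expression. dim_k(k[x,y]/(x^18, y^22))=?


Basis: x^i*y^j, i<18, j<22
18*22=396


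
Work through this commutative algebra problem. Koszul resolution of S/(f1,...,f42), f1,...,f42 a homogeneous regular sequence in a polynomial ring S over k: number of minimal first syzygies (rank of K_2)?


Regular sequence => Koszul complex is the minimal free resolution.
Syz_1 minimally generated by Koszul relations f_i*e_j - f_j*e_i (i<j): mu(Syz_1) = beta_2 = C(m,2) = m(m-1)/2
m=42
42*41/2 = 861


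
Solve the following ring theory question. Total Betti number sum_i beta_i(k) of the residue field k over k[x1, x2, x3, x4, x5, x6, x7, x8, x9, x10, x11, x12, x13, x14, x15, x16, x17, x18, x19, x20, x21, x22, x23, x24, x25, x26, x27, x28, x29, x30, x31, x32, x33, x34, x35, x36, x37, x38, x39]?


Koszul resolution: beta_i(k)=C(n,i), n=39
sum_i C(39,i) = 2^39 = 549755813888


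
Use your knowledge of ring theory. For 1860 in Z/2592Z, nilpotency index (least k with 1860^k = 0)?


1860^k mod 2592:
k=1: 1860
k=2: 1872
k=3: 864
k=4: 0
First zero at k = 4


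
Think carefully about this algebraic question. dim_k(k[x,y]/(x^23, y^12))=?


Basis: x^i*y^j, i<23, j<12
23*12=276


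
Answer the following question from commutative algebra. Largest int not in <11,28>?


gcd(11,28)=1 => F=ab-a-b=11*28-11-28=308-39=269


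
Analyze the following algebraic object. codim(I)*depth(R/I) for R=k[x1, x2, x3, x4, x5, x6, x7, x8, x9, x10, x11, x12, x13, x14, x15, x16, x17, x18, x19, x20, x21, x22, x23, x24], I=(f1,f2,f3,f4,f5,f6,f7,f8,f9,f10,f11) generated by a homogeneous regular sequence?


codim=11, depth=dim(R/I)=24-11=13
Product=11*13=143


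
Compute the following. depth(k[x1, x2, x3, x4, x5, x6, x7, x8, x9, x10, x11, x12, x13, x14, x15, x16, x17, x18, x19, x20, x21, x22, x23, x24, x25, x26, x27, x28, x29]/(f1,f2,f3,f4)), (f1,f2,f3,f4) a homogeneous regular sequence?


depth(R)=29
depth(R/I)=29-4=25


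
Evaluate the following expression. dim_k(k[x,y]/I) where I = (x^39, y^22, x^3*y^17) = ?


k[x,y]/I, I = (x^39, y^22, x^3*y^17)
Rect: 39x22=858. Corner: (39-3)x(22-17)=180.
dim = 858-180 = 678


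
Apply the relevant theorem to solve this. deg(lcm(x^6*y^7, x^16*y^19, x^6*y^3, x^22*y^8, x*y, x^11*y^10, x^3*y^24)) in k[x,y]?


lcm = componentwise max:
x: max(6,16,6,22,1,11,3)=22
y: max(7,19,3,8,1,10,24)=24
Total=22+24=46


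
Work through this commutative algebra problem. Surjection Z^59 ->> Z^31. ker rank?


rank(ker) = 59-31 = 28


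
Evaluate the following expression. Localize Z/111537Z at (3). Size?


3-primary part: 111537=3^8*17
Size=3^8=6561


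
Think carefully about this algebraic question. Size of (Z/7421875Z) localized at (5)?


5-primary part: 7421875=5^8*19
Size=5^8=390625


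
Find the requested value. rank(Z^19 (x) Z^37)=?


rank(M(x)N) = rank(M)*rank(N)
19*37 = 703


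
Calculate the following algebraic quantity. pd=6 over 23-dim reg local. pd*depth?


pd+depth=23
depth=23-6=17
pd*depth=6*17=102


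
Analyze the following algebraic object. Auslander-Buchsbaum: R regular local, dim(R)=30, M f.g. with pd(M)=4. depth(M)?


pd+depth=depth(R)=30
depth=30-4=26


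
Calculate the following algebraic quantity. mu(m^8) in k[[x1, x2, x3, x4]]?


C(n+d-1,d)=C(11,8)=165


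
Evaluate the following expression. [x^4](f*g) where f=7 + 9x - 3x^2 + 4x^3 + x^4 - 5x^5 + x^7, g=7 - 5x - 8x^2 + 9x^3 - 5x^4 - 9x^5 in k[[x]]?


[x^4] = sum a_i*b_j, i+j=4
  7*-5=-35
  9*9=81
  -3*-8=24
  4*-5=-20
  1*7=7
Sum=57


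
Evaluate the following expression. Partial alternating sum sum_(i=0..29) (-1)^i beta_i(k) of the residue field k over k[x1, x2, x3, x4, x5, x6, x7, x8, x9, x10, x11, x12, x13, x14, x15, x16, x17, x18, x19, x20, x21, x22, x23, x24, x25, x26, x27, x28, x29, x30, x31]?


Koszul resolution: beta_i(k)=C(n,i), n=31
sum_(i=0..p) (-1)^i C(n,i) = (-1)^p C(n-1,p)
(-1)^29*C(30,29) = (-1)^29*30 = -30


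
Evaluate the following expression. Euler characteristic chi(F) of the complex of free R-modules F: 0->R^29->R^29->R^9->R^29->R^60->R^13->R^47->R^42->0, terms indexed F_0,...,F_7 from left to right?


chi = sum (-1)^i * rank:
(-1)^0*29=29
(-1)^1*29=-29
(-1)^2*9=9
(-1)^3*29=-29
(-1)^4*60=60
(-1)^5*13=-13
(-1)^6*47=47
(-1)^7*42=-42
chi=32


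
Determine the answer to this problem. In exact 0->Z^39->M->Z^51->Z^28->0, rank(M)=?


Alt sum=0:
(-1)^0*39 + (-1)^1*? + (-1)^2*51 + (-1)^3*28=0
rank(M)=62


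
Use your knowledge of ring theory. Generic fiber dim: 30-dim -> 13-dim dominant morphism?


dim(fiber)=dim(X)-dim(Y)=30-13=17


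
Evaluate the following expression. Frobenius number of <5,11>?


gcd(5,11)=1 => F=ab-a-b=5*11-5-11=55-16=39


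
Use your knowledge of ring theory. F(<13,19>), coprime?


gcd(13,19)=1 => F=ab-a-b=13*19-13-19=247-32=215


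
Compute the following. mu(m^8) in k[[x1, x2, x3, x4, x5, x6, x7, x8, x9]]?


C(n+d-1,d)=C(16,8)=12870


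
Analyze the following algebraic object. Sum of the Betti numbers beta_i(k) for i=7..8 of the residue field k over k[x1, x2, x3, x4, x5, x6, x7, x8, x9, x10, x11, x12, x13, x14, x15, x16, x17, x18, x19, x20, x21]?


Koszul resolution: beta_i(k)=C(n,i), n=21
C(21,7)=116280, C(21,8)=203490
Sum=319770


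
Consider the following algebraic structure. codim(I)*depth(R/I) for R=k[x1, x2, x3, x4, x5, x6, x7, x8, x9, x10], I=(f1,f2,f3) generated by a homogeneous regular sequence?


codim=3, depth=dim(R/I)=10-3=7
Product=3*7=21


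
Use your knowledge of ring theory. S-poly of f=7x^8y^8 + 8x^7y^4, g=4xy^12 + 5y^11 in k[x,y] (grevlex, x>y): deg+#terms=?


LT(f)=7x^8y^8, LT(g)=4xy^12
lcm(LM)=x^8y^12
S(f,g) (scaled by 28 to clear denominators) = 4y^4*f - 7x^7*g = -35x^7y^11 + 32x^7y^8
2 terms, deg 18.
18+2=20


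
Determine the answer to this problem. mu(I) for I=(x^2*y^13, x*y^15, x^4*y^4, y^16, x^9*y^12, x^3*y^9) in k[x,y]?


Remove redundant (divisible by others).
x^9*y^12 redundant.
Min: x^4*y^4, x^3*y^9, x^2*y^13, x*y^15, y^16
Count=5


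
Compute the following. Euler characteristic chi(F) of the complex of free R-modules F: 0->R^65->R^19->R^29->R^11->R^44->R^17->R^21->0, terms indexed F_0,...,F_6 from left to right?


chi = sum (-1)^i * rank:
(-1)^0*65=65
(-1)^1*19=-19
(-1)^2*29=29
(-1)^3*11=-11
(-1)^4*44=44
(-1)^5*17=-17
(-1)^6*21=21
chi=112


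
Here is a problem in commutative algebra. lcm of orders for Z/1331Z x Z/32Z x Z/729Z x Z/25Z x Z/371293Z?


Exponent = lcm of the cyclic orders; pairwise coprime => product.
11^3*2^5*3^6*5^2*13^5=1331*32*729*25*371293=288212181285600


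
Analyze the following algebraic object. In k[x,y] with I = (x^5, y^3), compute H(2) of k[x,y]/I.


k[x,y], I = (x^5, y^3), d = 2
Need i < 5 and d-i < 3.
Range: 0 <= i <= 2.
H(2) = 3


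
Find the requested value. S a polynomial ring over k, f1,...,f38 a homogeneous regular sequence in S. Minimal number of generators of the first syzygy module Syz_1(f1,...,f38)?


Regular sequence => Koszul complex is the minimal free resolution.
Syz_1 minimally generated by Koszul relations f_i*e_j - f_j*e_i (i<j): mu(Syz_1) = beta_2 = C(m,2) = m(m-1)/2
m=38
38*37/2 = 703


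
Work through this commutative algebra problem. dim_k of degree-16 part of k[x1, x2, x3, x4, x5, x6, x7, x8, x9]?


C(d+n-1,n-1)=C(24,8)=735471


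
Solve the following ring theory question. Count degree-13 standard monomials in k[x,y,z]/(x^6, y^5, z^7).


Need i<6, j<5, k<7 with i+j+k=13.
For each i, j ranges over max(0,13-i-6)..min(4,13-i):
  i=0: j in [7,4] -> 0
  i=1: j in [6,4] -> 0
  i=2: j in [5,4] -> 0
  i=3: j in [4,4] -> 1
  i=4: j in [3,4] -> 2
  i=5: j in [2,4] -> 3
H(13) = 0+0+0+1+2+3 = 6


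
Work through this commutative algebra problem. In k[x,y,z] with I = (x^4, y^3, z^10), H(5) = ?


Need i<4, j<3, k<10 with i+j+k=5.
For each i, j ranges over max(0,5-i-9)..min(2,5-i):
  i=0: j in [0,2] -> 3
  i=1: j in [0,2] -> 3
  i=2: j in [0,2] -> 3
  i=3: j in [0,2] -> 3
H(5) = 3+3+3+3 = 12


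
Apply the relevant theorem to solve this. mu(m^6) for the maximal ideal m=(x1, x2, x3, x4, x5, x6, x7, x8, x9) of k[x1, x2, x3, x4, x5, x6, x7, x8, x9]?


Graded Nakayama: mu(m^d) = dim_k (m^d/m^(d+1)) = #degree-6 monomials in 9 vars
C(n+d-1,d)=C(14,6)=3003


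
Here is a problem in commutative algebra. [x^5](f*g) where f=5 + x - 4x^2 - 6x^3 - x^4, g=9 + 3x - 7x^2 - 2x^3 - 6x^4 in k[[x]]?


[x^5] = sum a_i*b_j, i+j=5
  1*-6=-6
  -4*-2=8
  -6*-7=42
  -1*3=-3
Sum=41


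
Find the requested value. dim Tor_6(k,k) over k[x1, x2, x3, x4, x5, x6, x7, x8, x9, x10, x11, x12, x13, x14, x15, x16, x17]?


Koszul: C(n,i)=C(17,6)=12376


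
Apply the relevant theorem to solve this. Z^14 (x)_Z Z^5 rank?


rank(M(x)N) = rank(M)*rank(N)
14*5 = 70


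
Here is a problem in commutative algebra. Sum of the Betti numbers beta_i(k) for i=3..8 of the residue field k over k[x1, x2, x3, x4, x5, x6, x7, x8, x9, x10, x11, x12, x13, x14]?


Koszul resolution: beta_i(k)=C(n,i), n=14
C(14,3)=364, C(14,4)=1001, C(14,5)=2002, C(14,6)=3003, C(14,7)=3432, C(14,8)=3003
Sum=12805


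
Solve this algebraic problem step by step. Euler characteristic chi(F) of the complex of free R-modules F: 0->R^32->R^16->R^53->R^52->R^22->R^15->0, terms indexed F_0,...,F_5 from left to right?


chi = sum (-1)^i * rank:
(-1)^0*32=32
(-1)^1*16=-16
(-1)^2*53=53
(-1)^3*52=-52
(-1)^4*22=22
(-1)^5*15=-15
chi=24


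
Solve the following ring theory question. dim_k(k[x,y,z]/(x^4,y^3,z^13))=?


Basis: x^iy^jz^k, i<4,j<3,k<13
4*3*13=156


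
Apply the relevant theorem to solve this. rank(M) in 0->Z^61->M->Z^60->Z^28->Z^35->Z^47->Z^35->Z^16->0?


Alt sum=0:
(-1)^0*61 + (-1)^1*? + (-1)^2*60 + (-1)^3*28 + (-1)^4*35 + (-1)^5*47 + (-1)^6*35 + (-1)^7*16=0
rank(M)=100


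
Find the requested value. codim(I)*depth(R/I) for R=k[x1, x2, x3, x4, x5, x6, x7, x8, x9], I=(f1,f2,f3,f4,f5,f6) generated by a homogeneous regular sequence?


codim=6, depth=dim(R/I)=9-6=3
Product=6*3=18


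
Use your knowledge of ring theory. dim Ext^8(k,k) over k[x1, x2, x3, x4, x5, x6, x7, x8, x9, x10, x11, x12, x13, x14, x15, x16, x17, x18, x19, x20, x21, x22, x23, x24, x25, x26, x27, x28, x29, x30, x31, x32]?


C(n,i)=C(32,8)=10518300


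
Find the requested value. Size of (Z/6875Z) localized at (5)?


5-primary part: 6875=5^4*11
Size=5^4=625


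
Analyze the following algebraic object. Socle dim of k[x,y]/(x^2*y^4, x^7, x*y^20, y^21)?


Socle = ann(m) = span of standard monomials u with x*u, y*u in I (staircase corners).
Minimal generators: x^7, x^2*y^4, x*y^20, y^21
Corners: y^20, xy^19, x^6y^3
Socle dim=3


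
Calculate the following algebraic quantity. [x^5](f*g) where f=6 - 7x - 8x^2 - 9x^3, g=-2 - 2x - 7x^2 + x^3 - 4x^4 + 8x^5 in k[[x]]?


[x^5] = sum a_i*b_j, i+j=5
  6*8=48
  -7*-4=28
  -8*1=-8
  -9*-7=63
Sum=131


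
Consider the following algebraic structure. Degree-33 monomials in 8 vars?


C(d+n-1,n-1)=C(40,7)=18643560


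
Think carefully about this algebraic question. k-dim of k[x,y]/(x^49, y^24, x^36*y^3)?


k[x,y]/I, I = (x^49, y^24, x^36*y^3)
Rect: 49x24=1176. Corner: (49-36)x(24-3)=273.
dim = 1176-273 = 903


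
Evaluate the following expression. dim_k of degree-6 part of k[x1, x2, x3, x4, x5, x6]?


C(d+n-1,n-1)=C(11,5)=462


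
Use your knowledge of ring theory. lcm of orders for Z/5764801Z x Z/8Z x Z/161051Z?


Exponent = lcm of the cyclic orders; pairwise coprime => product.
7^8*2^3*11^5=5764801*8*161051=7427415726808


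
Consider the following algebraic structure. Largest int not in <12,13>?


gcd(12,13)=1 => F=ab-a-b=12*13-12-13=156-25=131


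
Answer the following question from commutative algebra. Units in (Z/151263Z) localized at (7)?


Local ring = Z/16807Z.
phi(16807) = 7^4*(7-1) = 14406


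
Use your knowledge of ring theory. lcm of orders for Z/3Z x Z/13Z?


Exponent = lcm of the cyclic orders; pairwise coprime => product.
3^1*13^1=3*13=39


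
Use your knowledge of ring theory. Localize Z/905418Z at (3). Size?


3-primary part: 905418=3^9*46
Size=3^9=19683


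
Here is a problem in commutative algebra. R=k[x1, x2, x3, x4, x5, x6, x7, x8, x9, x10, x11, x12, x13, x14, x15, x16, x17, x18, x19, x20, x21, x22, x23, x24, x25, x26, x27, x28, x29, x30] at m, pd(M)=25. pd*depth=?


pd+depth=30
depth=30-25=5
pd*depth=25*5=125


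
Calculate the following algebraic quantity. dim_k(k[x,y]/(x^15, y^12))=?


Basis: x^i*y^j, i<15, j<12
15*12=180


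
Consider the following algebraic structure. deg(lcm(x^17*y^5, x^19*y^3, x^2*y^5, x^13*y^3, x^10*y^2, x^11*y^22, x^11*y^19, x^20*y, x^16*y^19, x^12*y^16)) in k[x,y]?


lcm = componentwise max:
x: max(17,19,2,13,10,11,11,20,16,12)=20
y: max(5,3,5,3,2,22,19,1,19,16)=22
Total=20+22=42


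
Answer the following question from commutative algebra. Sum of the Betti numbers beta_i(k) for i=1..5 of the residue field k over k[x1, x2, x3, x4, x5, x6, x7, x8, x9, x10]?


Koszul resolution: beta_i(k)=C(n,i), n=10
C(10,1)=10, C(10,2)=45, C(10,3)=120, C(10,4)=210, C(10,5)=252
Sum=637


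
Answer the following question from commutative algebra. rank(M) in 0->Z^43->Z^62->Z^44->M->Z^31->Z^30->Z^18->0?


Alt sum=0:
(-1)^0*43 + (-1)^1*62 + (-1)^2*44 + (-1)^3*? + (-1)^4*31 + (-1)^5*30 + (-1)^6*18=0
rank(M)=44


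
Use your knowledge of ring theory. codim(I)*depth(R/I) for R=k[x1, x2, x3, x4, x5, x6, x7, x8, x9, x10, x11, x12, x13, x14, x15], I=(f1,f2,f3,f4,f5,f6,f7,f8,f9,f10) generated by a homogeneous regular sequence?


codim=10, depth=dim(R/I)=15-10=5
Product=10*5=50


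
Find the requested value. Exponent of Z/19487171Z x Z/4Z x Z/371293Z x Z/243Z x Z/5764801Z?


Exponent = lcm of the cyclic orders; pairwise coprime => product.
11^7*2^2*13^5*3^5*7^8=19487171*4*371293*243*5764801=40543024392770904920916


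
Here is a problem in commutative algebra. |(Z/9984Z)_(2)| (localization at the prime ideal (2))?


2-primary part: 9984=2^8*39
Size=2^8=256


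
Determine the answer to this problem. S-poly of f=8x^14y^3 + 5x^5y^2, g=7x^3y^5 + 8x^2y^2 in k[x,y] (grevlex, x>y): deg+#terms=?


LT(f)=8x^14y^3, LT(g)=7x^3y^5
lcm(LM)=x^14y^5
S(f,g) (scaled by 56 to clear denominators) = 7y^2*f - 8x^11*g = -64x^13y^2 + 35x^5y^4
2 terms, deg 15.
15+2=17


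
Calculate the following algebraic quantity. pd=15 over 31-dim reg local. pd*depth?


pd+depth=31
depth=31-15=16
pd*depth=15*16=240


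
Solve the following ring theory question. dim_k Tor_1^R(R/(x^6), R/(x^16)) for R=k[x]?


Tor_1(R/I,R/J)=(I cap J)/IJ=(x^16)/(x^22)
dim=22-16=min(6,16)=6


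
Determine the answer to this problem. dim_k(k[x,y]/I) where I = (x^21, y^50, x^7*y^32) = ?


k[x,y]/I, I = (x^21, y^50, x^7*y^32)
Rect: 21x50=1050. Corner: (21-7)x(50-32)=252.
dim = 1050-252 = 798


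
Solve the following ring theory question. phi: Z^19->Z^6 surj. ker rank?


rank(ker) = 19-6 = 13


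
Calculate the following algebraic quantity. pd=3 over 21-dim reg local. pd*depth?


pd+depth=21
depth=21-3=18
pd*depth=3*18=54


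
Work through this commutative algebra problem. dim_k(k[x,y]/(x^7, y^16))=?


Basis: x^i*y^j, i<7, j<16
7*16=112


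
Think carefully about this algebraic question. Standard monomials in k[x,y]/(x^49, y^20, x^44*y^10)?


k[x,y]/I, I = (x^49, y^20, x^44*y^10)
Rect: 49x20=980. Corner: (49-44)x(20-10)=50.
dim = 980-50 = 930


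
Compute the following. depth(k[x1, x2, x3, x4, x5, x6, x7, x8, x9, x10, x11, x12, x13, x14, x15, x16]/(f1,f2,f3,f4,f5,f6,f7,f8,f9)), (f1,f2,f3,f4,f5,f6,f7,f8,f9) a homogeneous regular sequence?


depth(R)=16
depth(R/I)=16-9=7


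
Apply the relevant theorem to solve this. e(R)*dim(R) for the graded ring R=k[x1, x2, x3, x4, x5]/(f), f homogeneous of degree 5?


e(R)=deg(f)=5, dim(R)=5-1=4
e*dim=5*4=20


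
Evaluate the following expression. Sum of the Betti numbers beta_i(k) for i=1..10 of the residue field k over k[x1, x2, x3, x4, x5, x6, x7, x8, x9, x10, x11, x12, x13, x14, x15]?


Koszul resolution: beta_i(k)=C(n,i), n=15
C(15,1)=15, C(15,2)=105, C(15,3)=455, C(15,4)=1365, C(15,5)=3003, C(15,6)=5005, C(15,7)=6435, C(15,8)=6435, C(15,9)=5005, C(15,10)=3003
Sum=30826


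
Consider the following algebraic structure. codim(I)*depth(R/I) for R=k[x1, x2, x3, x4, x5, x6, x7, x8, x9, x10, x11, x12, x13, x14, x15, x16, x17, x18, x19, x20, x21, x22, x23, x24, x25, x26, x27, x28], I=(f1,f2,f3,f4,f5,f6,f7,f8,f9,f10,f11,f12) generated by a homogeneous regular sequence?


codim=12, depth=dim(R/I)=28-12=16
Product=12*16=192


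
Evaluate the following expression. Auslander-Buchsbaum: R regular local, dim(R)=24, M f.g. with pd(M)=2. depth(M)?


pd+depth=depth(R)=24
depth=24-2=22


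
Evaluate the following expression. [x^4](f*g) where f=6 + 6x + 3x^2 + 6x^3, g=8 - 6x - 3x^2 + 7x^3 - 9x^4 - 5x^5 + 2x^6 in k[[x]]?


[x^4] = sum a_i*b_j, i+j=4
  6*-9=-54
  6*7=42
  3*-3=-9
  6*-6=-36
Sum=-57


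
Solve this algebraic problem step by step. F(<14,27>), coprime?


gcd(14,27)=1 => F=ab-a-b=14*27-14-27=378-41=337


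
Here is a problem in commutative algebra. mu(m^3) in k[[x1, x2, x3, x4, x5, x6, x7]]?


C(n+d-1,d)=C(9,3)=84


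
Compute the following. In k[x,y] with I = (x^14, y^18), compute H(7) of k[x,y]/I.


k[x,y], I = (x^14, y^18), d = 7
Need i < 14 and d-i < 18.
Range: 0 <= i <= 7.
H(7) = 8


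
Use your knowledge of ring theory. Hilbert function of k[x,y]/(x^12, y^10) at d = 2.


k[x,y], I = (x^12, y^10), d = 2
Need i < 12 and d-i < 10.
Range: 0 <= i <= 2.
H(2) = 3


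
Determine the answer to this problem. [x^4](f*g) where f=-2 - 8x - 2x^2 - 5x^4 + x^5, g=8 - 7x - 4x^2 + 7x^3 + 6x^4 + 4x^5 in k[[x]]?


[x^4] = sum a_i*b_j, i+j=4
  -2*6=-12
  -8*7=-56
  -2*-4=8
  -5*8=-40
Sum=-100


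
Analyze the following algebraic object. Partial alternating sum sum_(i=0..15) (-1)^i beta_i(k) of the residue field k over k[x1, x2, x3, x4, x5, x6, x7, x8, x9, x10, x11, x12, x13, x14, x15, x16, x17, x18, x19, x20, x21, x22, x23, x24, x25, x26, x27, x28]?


Koszul resolution: beta_i(k)=C(n,i), n=28
sum_(i=0..p) (-1)^i C(n,i) = (-1)^p C(n-1,p)
(-1)^15*C(27,15) = (-1)^15*17383860 = -17383860


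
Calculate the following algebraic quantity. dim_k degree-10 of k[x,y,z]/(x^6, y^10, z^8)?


Need i<6, j<10, k<8 with i+j+k=10.
For each i, j ranges over max(0,10-i-7)..min(9,10-i):
  i=0: j in [3,9] -> 7
  i=1: j in [2,9] -> 8
  i=2: j in [1,8] -> 8
  i=3: j in [0,7] -> 8
  i=4: j in [0,6] -> 7
  i=5: j in [0,5] -> 6
H(10) = 7+8+8+8+7+6 = 44


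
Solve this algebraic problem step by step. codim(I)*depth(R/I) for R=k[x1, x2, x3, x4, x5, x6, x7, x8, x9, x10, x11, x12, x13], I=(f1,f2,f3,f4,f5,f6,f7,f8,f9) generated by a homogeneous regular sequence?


codim=9, depth=dim(R/I)=13-9=4
Product=9*4=36


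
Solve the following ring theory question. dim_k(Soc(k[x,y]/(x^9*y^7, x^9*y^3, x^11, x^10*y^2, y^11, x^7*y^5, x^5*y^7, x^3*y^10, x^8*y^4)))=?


Socle = ann(m) = span of standard monomials u with x*u, y*u in I (staircase corners).
Redundant generators: x^9*y^7
Minimal generators: x^11, x^10*y^2, x^9*y^3, x^8*y^4, x^7*y^5, x^5*y^7, x^3*y^10, y^11
Corners: x^2y^10, x^4y^9, x^6y^6, x^7y^4, x^8y^3, x^9y^2, x^10y
Socle dim=7


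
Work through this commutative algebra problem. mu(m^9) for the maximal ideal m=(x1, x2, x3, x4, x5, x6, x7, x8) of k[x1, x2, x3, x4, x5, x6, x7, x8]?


Graded Nakayama: mu(m^d) = dim_k (m^d/m^(d+1)) = #degree-9 monomials in 8 vars
C(n+d-1,d)=C(16,9)=11440


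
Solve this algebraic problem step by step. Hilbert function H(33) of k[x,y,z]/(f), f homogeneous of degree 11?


C(35,2)-C(24,2)=595-276=319


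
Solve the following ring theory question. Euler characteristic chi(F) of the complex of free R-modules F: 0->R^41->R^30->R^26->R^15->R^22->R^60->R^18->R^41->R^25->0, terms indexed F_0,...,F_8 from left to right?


chi = sum (-1)^i * rank:
(-1)^0*41=41
(-1)^1*30=-30
(-1)^2*26=26
(-1)^3*15=-15
(-1)^4*22=22
(-1)^5*60=-60
(-1)^6*18=18
(-1)^7*41=-41
(-1)^8*25=25
chi=-14


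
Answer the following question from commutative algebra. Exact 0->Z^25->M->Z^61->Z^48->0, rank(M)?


Alt sum=0:
(-1)^0*25 + (-1)^1*? + (-1)^2*61 + (-1)^3*48=0
rank(M)=38


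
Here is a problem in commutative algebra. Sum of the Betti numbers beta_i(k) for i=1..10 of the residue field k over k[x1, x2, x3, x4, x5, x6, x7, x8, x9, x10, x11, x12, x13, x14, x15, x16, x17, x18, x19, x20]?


Koszul resolution: beta_i(k)=C(n,i), n=20
C(20,1)=20, C(20,2)=190, C(20,3)=1140, C(20,4)=4845, C(20,5)=15504, C(20,6)=38760, C(20,7)=77520, C(20,8)=125970, C(20,9)=167960, C(20,10)=184756
Sum=616665


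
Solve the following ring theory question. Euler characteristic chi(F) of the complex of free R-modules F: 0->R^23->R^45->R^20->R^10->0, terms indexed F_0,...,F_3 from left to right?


chi = sum (-1)^i * rank:
(-1)^0*23=23
(-1)^1*45=-45
(-1)^2*20=20
(-1)^3*10=-10
chi=-12


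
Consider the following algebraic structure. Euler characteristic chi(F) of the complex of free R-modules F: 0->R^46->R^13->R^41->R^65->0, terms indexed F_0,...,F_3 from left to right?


chi = sum (-1)^i * rank:
(-1)^0*46=46
(-1)^1*13=-13
(-1)^2*41=41
(-1)^3*65=-65
chi=9
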